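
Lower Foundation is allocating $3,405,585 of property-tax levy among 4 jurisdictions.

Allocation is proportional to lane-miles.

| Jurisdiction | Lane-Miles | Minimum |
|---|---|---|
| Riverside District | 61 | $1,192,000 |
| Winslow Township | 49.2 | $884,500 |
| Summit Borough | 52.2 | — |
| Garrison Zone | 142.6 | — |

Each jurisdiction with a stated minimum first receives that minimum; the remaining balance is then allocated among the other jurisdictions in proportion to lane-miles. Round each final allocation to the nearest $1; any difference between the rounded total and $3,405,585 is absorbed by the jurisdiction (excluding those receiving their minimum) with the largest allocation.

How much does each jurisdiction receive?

Riverside District: $1,192,000 | Winslow Township: $884,500 | Summit Borough: $356,151 | Garrison Zone: $972,934

Fund the minimums — Riverside District $1,192,000; Winslow Township $884,500. Residual $1,329,085.
Residual split over remaining lane-miles 194.8: Summit Borough 356,151.11 → $356,151; Garrison Zone 972,933.89 → $972,934.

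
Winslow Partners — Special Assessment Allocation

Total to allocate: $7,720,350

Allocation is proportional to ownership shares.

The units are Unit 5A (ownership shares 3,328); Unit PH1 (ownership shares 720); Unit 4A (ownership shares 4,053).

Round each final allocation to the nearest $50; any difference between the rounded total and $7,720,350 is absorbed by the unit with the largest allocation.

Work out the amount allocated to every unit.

Combined ownership shares = 8,101.
Unrounded shares: Unit 5A 3,328/8,101 × $7,720,350 = 3,171,623.85; Unit PH1 720/8,101 × $7,720,350 = 686,168.62; Unit 4A 4,053/8,101 × $7,720,350 = 3,862,557.53.
Rounded to nearest $50: Unit 5A $3,171,600; Unit PH1 $686,150; Unit 4A $3,862,550. Sum = $7,720,300.
Difference $7,720,350 − $7,720,300 = +$50 applied to largest allocation (Unit 4A): Unit 4A becomes $3,862,600.

Unit 5A: $3,171,600; Unit PH1: $686,150; Unit 4A: $3,862,600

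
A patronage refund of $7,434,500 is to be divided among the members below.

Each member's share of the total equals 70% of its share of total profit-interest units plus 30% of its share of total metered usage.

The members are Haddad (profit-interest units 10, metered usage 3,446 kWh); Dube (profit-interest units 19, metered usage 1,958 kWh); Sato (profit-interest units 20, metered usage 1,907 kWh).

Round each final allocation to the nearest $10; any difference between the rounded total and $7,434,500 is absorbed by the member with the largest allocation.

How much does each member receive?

Totals — profit-interest units 49, metered usage 7,311.
Blended shares (70% profit-interest units + 30% metered usage): Haddad 0.2843; Dube 0.3518; Sato 0.3640.
Pro-rata amounts: Haddad 2,113,334.74; Dube 2,615,258.28; Sato 2,705,906.97.
Rounded to nearest $10: Haddad $2,113,330; Dube $2,615,260; Sato $2,705,910. Sum = $7,434,500.
No rounding difference to absorb.

Haddad: $2,113,330 | Dube: $2,615,260 | Sato: $2,705,910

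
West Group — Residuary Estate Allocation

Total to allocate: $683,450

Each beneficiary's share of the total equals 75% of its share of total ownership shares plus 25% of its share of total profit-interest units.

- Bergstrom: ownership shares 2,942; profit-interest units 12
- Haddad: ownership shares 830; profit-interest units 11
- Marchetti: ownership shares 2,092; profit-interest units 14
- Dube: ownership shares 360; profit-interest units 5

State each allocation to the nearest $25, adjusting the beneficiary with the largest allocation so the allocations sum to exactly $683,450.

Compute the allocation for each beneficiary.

Bergstrom: $291,100; Haddad: $113,100; Marchetti: $229,250; Dube: $50,000

Totals — ownership shares 6,224, profit-interest units 42.
Composite weights (75% ownership shares + 25% profit-interest units): Bergstrom 0.4259; Haddad 0.1655; Marchetti 0.3354; Dube 0.0731.
Unrounded shares: Bergstrom 291,110.98; Haddad 113,105.68; Marchetti 229,244.18; Dube 49,989.15.
After rounding ($25): Bergstrom $291,100; Haddad $113,100; Marchetti $229,250; Dube $50,000. Sum = $683,450.
Sum already equals the total — no adjustment.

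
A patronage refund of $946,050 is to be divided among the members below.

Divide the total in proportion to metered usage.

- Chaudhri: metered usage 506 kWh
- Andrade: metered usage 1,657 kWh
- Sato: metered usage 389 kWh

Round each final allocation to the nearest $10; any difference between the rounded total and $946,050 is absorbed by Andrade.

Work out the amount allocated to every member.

Chaudhri: $187,580 | Andrade: $614,260 | Sato: $144,210

Total metered usage = 2,552.
Proportional shares: Chaudhri 506/2,552 × $946,050 = 187,578.88; Andrade 1,657/2,552 × $946,050 = 614,265.22; Sato 389/2,552 × $946,050 = 144,205.90.
At nearest $10: Chaudhri $187,580; Andrade $614,270; Sato $144,210. Sum = $946,060.
Difference $946,050 − $946,060 = −$10 applied to Andrade: Andrade becomes $614,260.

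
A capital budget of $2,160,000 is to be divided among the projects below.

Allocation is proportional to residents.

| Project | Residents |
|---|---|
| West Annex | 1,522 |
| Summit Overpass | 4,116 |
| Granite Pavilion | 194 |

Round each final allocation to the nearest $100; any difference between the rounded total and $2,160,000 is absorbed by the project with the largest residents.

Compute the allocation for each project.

West Annex: $563,700; Summit Overpass: $1,524,400; Granite Pavilion: $71,900

Sum of residents: 1,522 + 4,116 + 194 = 5,832.
Pro-rata amounts: West Annex 563,703.70; Summit Overpass 1,524,444.44; Granite Pavilion 71,851.85.
Rounded to nearest $100: West Annex $563,700; Summit Overpass $1,524,400; Granite Pavilion $71,900. Sum = $2,160,000.
No rounding difference to absorb.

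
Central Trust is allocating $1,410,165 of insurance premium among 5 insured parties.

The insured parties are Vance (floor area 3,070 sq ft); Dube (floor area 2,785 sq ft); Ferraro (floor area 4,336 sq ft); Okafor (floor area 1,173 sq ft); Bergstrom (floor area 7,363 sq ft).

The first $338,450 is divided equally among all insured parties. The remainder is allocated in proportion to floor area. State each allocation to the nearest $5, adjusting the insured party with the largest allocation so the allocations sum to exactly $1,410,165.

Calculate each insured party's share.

$338,450 shared equally gives $67,690 per insured party.
Remainder $1,071,715 by floor area (total 18,727): Vance 175,690.98 → $175,690; Dube 159,380.91 → $159,380; Ferraro 248,142.05 → $248,140; Okafor 67,128.84 → $67,130; Bergstrom 421,372.22 → $421,370.
Rounding difference +$5 on remainder applied to Bergstrom.
Totals: Vance $67,690 + $175,690 = $243,380; Dube $67,690 + $159,380 = $227,070; Ferraro $67,690 + $248,140 = $315,830; Okafor $67,690 + $67,130 = $134,820; Bergstrom $67,690 + $421,375 = $489,065.

Vance: $243,380 | Dube: $227,070 | Ferraro: $315,830 | Okafor: $134,820 | Bergstrom: $489,065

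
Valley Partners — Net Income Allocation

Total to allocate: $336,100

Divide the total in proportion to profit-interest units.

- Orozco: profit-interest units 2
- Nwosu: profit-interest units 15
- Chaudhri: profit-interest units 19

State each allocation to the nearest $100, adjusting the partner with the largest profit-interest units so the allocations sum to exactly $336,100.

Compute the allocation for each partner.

Orozco: $18,700 | Nwosu: $140,000 | Chaudhri: $177,400

Total profit-interest units = 2 + 15 + 19 = 36.
Pro-rata amounts: Orozco 18,672.22; Nwosu 140,041.67; Chaudhri 177,386.11.
At nearest $100: Orozco $18,700; Nwosu $140,000; Chaudhri $177,400. Sum = $336,100.
No rounding difference to absorb.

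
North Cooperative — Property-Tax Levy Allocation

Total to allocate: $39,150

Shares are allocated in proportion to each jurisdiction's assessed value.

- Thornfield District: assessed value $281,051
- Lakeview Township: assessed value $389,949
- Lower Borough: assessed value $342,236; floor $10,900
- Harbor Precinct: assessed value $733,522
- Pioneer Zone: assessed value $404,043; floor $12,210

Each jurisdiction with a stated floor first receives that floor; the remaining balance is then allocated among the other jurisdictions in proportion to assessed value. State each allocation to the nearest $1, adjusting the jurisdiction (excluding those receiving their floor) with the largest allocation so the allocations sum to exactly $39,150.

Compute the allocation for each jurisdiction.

Thornfield District: $3,210 | Lakeview Township: $4,453 | Lower Borough: $10,900 | Harbor Precinct: $8,377 | Pioneer Zone: $12,210

Minimums first: Lower Borough $10,900; Pioneer Zone $12,210. Balance $16,040.
Balance split over remaining assessed value 1,404,522: Thornfield District 3,209.67 → $3,210; Lakeview Township 4,453.32 → $4,453; Harbor Precinct 8,377.01 → $8,377.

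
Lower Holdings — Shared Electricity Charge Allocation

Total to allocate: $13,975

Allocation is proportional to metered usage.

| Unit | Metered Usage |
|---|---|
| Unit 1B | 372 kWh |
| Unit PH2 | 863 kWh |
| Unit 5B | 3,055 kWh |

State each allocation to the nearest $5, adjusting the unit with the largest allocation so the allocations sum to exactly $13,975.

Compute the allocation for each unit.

Total metered usage = 4,290.
Unrounded shares: Unit 1B 372/4,290 × $13,975 = 1,211.82; Unit PH2 863/4,290 × $13,975 = 2,811.29; Unit 5B 3,055/4,290 × $13,975 = 9,951.89.
After rounding ($5): Unit 1B $1,210; Unit PH2 $2,810; Unit 5B $9,950. Sum = $13,970.
Difference $13,975 − $13,970 = +$5 applied to largest allocation (Unit 5B): Unit 5B becomes $9,955.

Unit 1B: $1,210; Unit PH2: $2,810; Unit 5B: $9,955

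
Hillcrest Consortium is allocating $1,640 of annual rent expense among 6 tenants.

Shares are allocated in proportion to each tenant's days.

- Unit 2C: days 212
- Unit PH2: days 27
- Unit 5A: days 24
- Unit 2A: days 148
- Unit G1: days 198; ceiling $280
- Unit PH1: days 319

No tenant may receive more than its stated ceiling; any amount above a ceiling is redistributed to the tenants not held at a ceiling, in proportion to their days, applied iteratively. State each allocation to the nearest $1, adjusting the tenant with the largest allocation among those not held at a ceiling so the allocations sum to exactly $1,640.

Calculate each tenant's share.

Total days = 928.
Proportional shares (ignoring caps): Unit 2C 374.66; Unit PH2 47.72; Unit 5A 42.41; Unit 2A 261.55; Unit G1 349.91; Unit PH1 563.75.
Capped: Unit G1 ($280); balance $1,360 reallocated over remaining days 730.
Shares after redistribution: Unit 2C 394.96 → $395; Unit PH2 50.30 → $50; Unit 5A 44.71 → $45; Unit 2A 275.73 → $276; Unit PH1 594.30 → $594.

Unit 2C: $395; Unit PH2: $50; Unit 5A: $45; Unit 2A: $276; Unit G1: $280; Unit PH1: $594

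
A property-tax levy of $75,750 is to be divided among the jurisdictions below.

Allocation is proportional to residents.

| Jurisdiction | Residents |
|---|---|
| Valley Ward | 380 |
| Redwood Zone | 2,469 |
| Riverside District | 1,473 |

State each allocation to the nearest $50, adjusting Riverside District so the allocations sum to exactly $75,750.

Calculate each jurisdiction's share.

Residents total: 4,322.
Proportional shares: Valley Ward 380/4,322 × $75,750 = 6,660.11; Redwood Zone 2,469/4,322 × $75,750 = 43,273.20; Riverside District 1,473/4,322 × $75,750 = 25,816.69.
Rounded to nearest $50: Valley Ward $6,650; Redwood Zone $43,250; Riverside District $25,800. Sum = $75,700.
Difference $75,750 − $75,700 = +$50 applied to Riverside District: Riverside District becomes $25,850.

Valley Ward: $6,650; Redwood Zone: $43,250; Riverside District: $25,850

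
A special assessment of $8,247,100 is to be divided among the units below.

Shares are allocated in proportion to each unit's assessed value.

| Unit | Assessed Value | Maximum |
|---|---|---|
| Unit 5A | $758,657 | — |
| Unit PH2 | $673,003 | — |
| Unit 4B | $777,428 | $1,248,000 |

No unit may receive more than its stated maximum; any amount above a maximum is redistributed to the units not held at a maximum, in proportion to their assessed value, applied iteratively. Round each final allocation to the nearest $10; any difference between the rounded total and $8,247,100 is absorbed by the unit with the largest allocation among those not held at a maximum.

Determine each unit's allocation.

Combined assessed value = 2,209,088.
Proportional shares (ignoring caps): Unit 5A 2,832,263.88; Unit PH2 2,512,495.22; Unit 4B 2,902,340.90.
Cap binds for Unit 4B ($1,248,000); residual $6,999,100 reallocated over remaining assessed value 1,431,660.
Redistributed shares: Unit 5A 3,708,922.66 → $3,708,920; Unit PH2 3,290,177.34 → $3,290,180.

Unit 5A: $3,708,920; Unit PH2: $3,290,180; Unit 4B: $1,248,000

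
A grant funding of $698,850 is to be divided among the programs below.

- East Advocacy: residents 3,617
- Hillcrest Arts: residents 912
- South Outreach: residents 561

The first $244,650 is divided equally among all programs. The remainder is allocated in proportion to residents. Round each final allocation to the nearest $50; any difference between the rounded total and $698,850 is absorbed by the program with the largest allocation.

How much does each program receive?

Equal tier: $244,650 ÷ 3 = $81,550 apiece.
Remainder $454,200 by residents (total 5,090): East Advocacy 322,758.62 → $322,750; Hillcrest Arts 81,381.22 → $81,400; South Outreach 50,060.16 → $50,050.
Totals: East Advocacy $81,550 + $322,750 = $404,300; Hillcrest Arts $81,550 + $81,400 = $162,950; South Outreach $81,550 + $50,050 = $131,600.

East Advocacy: $404,300 | Hillcrest Arts: $162,950 | South Outreach: $131,600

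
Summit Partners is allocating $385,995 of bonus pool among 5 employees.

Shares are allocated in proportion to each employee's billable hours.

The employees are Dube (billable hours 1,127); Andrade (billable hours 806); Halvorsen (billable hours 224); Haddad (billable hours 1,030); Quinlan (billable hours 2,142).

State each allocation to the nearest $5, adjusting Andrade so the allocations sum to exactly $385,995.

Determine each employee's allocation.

Dube: $81,630; Andrade: $58,385; Halvorsen: $16,225; Haddad: $74,605; Quinlan: $155,150

Billable hours total: 5,329.
Raw shares: Dube 1,127/5,329 × $385,995 = 81,631.89; Andrade 806/5,329 × $385,995 = 58,380.93; Halvorsen 224/5,329 × $385,995 = 16,224.97; Haddad 1,030/5,329 × $385,995 = 74,605.90; Quinlan 2,142/5,329 × $385,995 = 155,151.30.
Rounded to nearest $5: Dube $81,630; Andrade $58,380; Halvorsen $16,225; Haddad $74,605; Quinlan $155,150. Sum = $385,990.
Difference $385,995 − $385,990 = +$5 applied to Andrade: Andrade becomes $58,385.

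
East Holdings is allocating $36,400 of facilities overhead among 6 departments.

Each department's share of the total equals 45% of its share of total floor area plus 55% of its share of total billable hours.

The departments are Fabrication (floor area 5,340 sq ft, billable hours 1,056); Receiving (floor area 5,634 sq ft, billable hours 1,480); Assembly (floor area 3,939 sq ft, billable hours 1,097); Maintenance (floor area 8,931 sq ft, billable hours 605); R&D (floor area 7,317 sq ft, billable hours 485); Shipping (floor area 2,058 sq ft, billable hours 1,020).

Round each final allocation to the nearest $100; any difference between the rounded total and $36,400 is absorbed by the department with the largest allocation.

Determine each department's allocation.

Fabrication: $6,300 | Receiving: $7,900 | Assembly: $5,800 | Maintenance: $6,500 | R&D: $5,300 | Shipping: $4,600

Floor area total 33,219; billable hours total 5,743.
Combined weights (45% floor area + 55% billable hours): Fabrication 0.1735; Receiving 0.2181; Assembly 0.1584; Maintenance 0.1789; R&D 0.1456; Shipping 0.1256.
Proportional shares: Fabrication 6,314.31; Receiving 7,937.33; Assembly 5,766.41; Maintenance 6,512.82; R&D 5,298.65; Shipping 4,570.48.
After rounding ($100): Fabrication $6,300; Receiving $7,900; Assembly $5,800; Maintenance $6,500; R&D $5,300; Shipping $4,600. Sum = $36,400.
No rounding difference to absorb.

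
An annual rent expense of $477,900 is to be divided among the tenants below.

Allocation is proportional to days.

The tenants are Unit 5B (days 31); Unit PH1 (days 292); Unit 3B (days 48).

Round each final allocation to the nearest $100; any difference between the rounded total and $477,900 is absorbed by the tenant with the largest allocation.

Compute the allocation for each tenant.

Unit 5B: $39,900; Unit PH1: $376,200; Unit 3B: $61,800

Sum of days: 371.
Proportional shares: Unit 5B 31/371 × $477,900 = 39,932.35; Unit PH1 292/371 × $477,900 = 376,136.93; Unit 3B 48/371 × $477,900 = 61,830.73.
Rounded to nearest $100: Unit 5B $39,900; Unit PH1 $376,100; Unit 3B $61,800. Sum = $477,800.
Difference $477,900 − $477,800 = +$100 applied to largest allocation (Unit PH1): Unit PH1 becomes $376,200.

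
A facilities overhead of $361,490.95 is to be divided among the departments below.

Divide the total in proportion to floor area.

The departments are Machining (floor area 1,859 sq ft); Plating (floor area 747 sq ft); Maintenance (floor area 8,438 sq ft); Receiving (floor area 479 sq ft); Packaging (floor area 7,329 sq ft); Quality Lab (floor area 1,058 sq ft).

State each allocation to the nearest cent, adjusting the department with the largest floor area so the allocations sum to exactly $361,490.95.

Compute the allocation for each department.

Machining: $33,752.47 · Plating: $13,562.72 · Maintenance: $153,202.45 · Receiving: $8,696.84 · Packaging: $133,067.16 · Quality Lab: $19,209.31

Sum of floor area: 1,859 + 747 + 8,438 + 479 + 7,329 + 1,058 = 19,910.
Proportional shares: Machining 33,752.4699; Plating 13,562.7192; Maintenance 153,202.4428; Receiving 8,696.8441; Packaging 133,067.1609; Quality Lab 19,209.3132.
Rounded to nearest cent: Machining $33,752.47; Plating $13,562.72; Maintenance $153,202.44; Receiving $8,696.84; Packaging $133,067.16; Quality Lab $19,209.31. Sum = $361,490.94.
Difference $361,490.95 − $361,490.94 = +$0.01 applied to largest floor area (Maintenance): Maintenance becomes $153,202.45.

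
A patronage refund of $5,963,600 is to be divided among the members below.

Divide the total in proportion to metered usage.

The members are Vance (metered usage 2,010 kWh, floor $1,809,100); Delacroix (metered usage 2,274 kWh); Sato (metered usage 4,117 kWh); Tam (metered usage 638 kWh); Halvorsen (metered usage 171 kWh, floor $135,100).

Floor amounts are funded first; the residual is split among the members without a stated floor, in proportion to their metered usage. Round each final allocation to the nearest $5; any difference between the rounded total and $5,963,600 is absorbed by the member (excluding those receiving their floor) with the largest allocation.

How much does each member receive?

Fund the minimums — Vance $1,809,100; Halvorsen $135,100. Balance $4,019,400.
Balance split over remaining metered usage 7,029: Delacroix 1,300,343.66 → $1,300,345; Sato 2,354,228.17 → $2,354,230; Tam 364,828.17 → $364,830.
Rounding difference −$5 applied to Sato → $2,354,225.

Vance: $1,809,100 · Delacroix: $1,300,345 · Sato: $2,354,225 · Tam: $364,830 · Halvorsen: $135,100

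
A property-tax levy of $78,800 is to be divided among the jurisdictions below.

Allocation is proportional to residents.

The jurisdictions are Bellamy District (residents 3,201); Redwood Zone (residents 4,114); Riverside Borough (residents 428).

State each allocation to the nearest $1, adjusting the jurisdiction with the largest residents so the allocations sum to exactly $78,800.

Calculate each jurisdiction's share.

Bellamy District: $32,576 · Redwood Zone: $41,868 · Riverside Borough: $4,356

Total residents = 3,201 + 4,114 + 428 = 7,743.
Proportional shares: Bellamy District 32,576.37; Redwood Zone 41,867.91; Riverside Borough 4,355.73.
After rounding ($1): Bellamy District $32,576; Redwood Zone $41,868; Riverside Borough $4,356. Sum = $78,800.
Rounded total matches; no reconciliation needed.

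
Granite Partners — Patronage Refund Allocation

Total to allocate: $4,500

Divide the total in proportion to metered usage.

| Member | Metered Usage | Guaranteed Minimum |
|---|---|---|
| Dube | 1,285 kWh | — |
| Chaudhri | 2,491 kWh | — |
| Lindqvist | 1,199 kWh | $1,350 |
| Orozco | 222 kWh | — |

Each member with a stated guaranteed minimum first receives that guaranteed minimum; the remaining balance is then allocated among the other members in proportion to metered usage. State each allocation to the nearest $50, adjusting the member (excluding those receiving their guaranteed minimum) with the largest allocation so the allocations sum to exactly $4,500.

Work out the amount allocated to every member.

Dube: $1,000; Chaudhri: $2,000; Lindqvist: $1,350; Orozco: $150

Minimums first: Lindqvist $1,350. Remaining pool $3,150.
Remaining pool split over remaining metered usage 3,998: Dube 1,012.44 → $1,000; Chaudhri 1,962.64 → $1,950; Orozco 174.91 → $150.
Rounding difference +$50 applied to Chaudhri → $2,000.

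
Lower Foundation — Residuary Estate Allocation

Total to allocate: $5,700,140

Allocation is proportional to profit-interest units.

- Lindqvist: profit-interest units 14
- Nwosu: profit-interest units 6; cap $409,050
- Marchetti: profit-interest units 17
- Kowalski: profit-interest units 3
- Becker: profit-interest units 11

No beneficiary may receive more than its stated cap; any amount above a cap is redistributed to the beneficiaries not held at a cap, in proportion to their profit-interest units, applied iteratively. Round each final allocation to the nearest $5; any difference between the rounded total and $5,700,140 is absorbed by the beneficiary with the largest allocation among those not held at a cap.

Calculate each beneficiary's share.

Lindqvist: $1,646,115; Nwosu: $409,050; Marchetti: $1,998,855; Kowalski: $352,740; Becker: $1,293,380

Combined profit-interest units = 51.
Proportional shares (ignoring caps): Lindqvist 1,564,744.31; Nwosu 670,604.71; Marchetti 1,900,046.67; Kowalski 335,302.35; Becker 1,229,441.96.
Capped: Nwosu ($409,050); balance $5,291,090 reallocated over remaining profit-interest units 45.
Remaining shares: Lindqvist 1,646,116.89 → $1,646,115; Marchetti 1,998,856.22 → $1,998,855; Kowalski 352,739.33 → $352,740; Becker 1,293,377.56 → $1,293,380.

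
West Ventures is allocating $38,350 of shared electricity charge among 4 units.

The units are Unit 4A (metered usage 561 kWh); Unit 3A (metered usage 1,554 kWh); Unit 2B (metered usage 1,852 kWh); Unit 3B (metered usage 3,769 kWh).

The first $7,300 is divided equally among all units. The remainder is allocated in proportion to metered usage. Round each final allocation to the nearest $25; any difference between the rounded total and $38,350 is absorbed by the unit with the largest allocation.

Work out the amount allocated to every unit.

First tranche $7,300 split equally: $1,825 each.
Remainder $31,050 by metered usage (total 7,736): Unit 4A 2,251.69 → $2,250; Unit 3A 6,237.29 → $6,225; Unit 2B 7,433.38 → $7,425; Unit 3B 15,127.64 → $15,125.
Rounding difference +$25 on remainder applied to Unit 3B.
Totals: Unit 4A $1,825 + $2,250 = $4,075; Unit 3A $1,825 + $6,225 = $8,050; Unit 2B $1,825 + $7,425 = $9,250; Unit 3B $1,825 + $15,150 = $16,975.

Unit 4A: $4,075 · Unit 3A: $8,050 · Unit 2B: $9,250 · Unit 3B: $16,975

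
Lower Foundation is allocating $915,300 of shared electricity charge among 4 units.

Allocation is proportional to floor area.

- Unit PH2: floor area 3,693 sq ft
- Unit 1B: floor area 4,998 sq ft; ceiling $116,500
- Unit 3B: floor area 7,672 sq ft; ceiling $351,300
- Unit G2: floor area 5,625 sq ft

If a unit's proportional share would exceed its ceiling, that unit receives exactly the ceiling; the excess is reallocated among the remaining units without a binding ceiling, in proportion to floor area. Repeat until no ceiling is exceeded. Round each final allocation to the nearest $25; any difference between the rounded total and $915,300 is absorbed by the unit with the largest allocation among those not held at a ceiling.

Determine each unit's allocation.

Floor area total: 21,988.
Pro-rata shares before constraints: Unit PH2 153,729.44; Unit 1B 208,053.00; Unit 3B 319,364.27; Unit G2 234,153.29.
Capped: Unit 1B ($116,500); remaining pool $798,800 reallocated over remaining floor area 16,990.
Capped: Unit 3B ($351,300); remaining pool $447,500 reallocated over remaining floor area 9,318.
Remaining shares: Unit PH2 177,357.53 → $177,350; Unit G2 270,142.47 → $270,150.

Unit PH2: $177,350 | Unit 1B: $116,500 | Unit 3B: $351,300 | Unit G2: $270,150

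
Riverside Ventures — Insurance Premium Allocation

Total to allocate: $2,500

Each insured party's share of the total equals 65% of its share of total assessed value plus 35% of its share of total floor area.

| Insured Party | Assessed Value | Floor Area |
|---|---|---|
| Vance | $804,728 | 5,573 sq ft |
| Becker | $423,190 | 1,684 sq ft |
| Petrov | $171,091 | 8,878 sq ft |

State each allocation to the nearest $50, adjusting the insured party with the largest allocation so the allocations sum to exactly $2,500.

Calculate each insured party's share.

Vance: $1,200; Becker: $600; Petrov: $700

Assessed value total 1,399,009; floor area total 16,135.
Combined weights (65% assessed value + 35% floor area): Vance 0.4948; Becker 0.2331; Petrov 0.2721.
Pro-rata amounts: Vance 1,236.94; Becker 582.87; Petrov 680.18.
At nearest $50: Vance $1,250; Becker $600; Petrov $700. Sum = $2,550.
Difference $2,500 − $2,550 = −$50 applied to largest allocation (Vance): Vance becomes $1,200.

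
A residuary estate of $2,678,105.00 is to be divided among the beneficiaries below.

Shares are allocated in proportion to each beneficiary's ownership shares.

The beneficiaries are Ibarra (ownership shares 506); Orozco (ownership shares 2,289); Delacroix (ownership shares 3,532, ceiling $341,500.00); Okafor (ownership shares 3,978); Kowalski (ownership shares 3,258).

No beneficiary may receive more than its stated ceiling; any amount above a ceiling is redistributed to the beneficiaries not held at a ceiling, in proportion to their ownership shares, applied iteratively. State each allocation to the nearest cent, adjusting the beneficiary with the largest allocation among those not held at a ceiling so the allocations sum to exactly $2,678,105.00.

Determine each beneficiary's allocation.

Ibarra: $117,866.83 | Orozco: $533,195.98 | Delacroix: $341,500.00 | Okafor: $926,628.91 | Kowalski: $758,913.28

Combined ownership shares = 13,563.
Proportional shares (ignoring caps): Ibarra 99,913.0819; Orozco 451,978.3488; Delacroix 697,417.0066; Okafor 785,482.6875; Kowalski 643,313.8752.
Held at cap: Delacroix ($341,500.00); residual $2,336,605.00 reallocated over remaining ownership shares 10,031.
Redistributed shares: Ibarra 117,866.8258 → $117,866.83; Orozco 533,195.9770 → $533,195.98; Okafor 926,628.9194 → $926,628.92; Kowalski 758,913.2778 → $758,913.28.
Rounding difference −$0.01 applied to Okafor → $926,628.91.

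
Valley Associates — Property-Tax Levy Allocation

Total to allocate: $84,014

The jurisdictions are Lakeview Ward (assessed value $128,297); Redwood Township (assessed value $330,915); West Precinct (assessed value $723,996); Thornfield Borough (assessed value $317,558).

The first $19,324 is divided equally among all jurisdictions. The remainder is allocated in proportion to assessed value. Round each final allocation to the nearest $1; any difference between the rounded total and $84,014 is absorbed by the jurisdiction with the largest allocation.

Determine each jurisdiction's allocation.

Equal tier: $19,324 ÷ 4 = $4,831 apiece.
Remainder $64,690 by assessed value (total 1,500,766): Lakeview Ward 5,530.20 → $5,530; Redwood Township 14,263.98 → $14,264; West Precinct 31,207.60 → $31,208; Thornfield Borough 13,688.23 → $13,688.
Totals: Lakeview Ward $4,831 + $5,530 = $10,361; Redwood Township $4,831 + $14,264 = $19,095; West Precinct $4,831 + $31,208 = $36,039; Thornfield Borough $4,831 + $13,688 = $18,519.

Lakeview Ward: $10,361 | Redwood Township: $19,095 | West Precinct: $36,039 | Thornfield Borough: $18,519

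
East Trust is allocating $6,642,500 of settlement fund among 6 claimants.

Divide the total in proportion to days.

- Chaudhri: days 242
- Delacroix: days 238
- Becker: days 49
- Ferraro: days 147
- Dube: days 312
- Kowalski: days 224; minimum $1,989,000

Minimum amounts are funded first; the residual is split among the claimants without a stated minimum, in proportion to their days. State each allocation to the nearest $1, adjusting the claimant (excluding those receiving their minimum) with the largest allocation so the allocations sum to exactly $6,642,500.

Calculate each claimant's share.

Guaranteed amounts: Kowalski $1,989,000. Residual $4,653,500.
Residual split over remaining days 988: Chaudhri 1,139,824.90 → $1,139,825; Delacroix 1,120,984.82 → $1,120,985; Becker 230,790.99 → $230,791; Ferraro 692,372.98 → $692,373; Dube 1,469,526.32 → $1,469,526.

Chaudhri: $1,139,825 | Delacroix: $1,120,985 | Becker: $230,791 | Ferraro: $692,373 | Dube: $1,469,526 | Kowalski: $1,989,000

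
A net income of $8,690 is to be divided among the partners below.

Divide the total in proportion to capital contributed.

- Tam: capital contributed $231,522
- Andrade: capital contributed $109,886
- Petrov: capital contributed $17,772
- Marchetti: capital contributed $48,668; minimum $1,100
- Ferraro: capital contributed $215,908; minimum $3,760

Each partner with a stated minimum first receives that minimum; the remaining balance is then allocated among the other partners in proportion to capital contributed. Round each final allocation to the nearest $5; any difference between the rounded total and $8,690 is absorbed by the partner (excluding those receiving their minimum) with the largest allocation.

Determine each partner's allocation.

Tam: $2,470; Andrade: $1,170; Petrov: $190; Marchetti: $1,100; Ferraro: $3,760

Minimums first: Marchetti $1,100; Ferraro $3,760. Residual $3,830.
Residual split over remaining capital contributed 359,180: Tam 2,468.76 → $2,470; Andrade 1,171.73 → $1,170; Petrov 189.51 → $190.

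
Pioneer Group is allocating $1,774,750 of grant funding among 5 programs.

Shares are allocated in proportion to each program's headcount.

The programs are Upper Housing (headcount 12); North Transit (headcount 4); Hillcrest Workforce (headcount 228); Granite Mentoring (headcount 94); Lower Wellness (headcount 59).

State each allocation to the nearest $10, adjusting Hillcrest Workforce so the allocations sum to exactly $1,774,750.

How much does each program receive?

Total headcount = 397.
Unrounded shares: Upper Housing 12/397 × $1,774,750 = 53,644.84; North Transit 4/397 × $1,774,750 = 17,881.61; Hillcrest Workforce 228/397 × $1,774,750 = 1,019,251.89; Granite Mentoring 94/397 × $1,774,750 = 420,217.88; Lower Wellness 59/397 × $1,774,750 = 263,753.78.
Rounded to nearest $10: Upper Housing $53,640; North Transit $17,880; Hillcrest Workforce $1,019,250; Granite Mentoring $420,220; Lower Wellness $263,750. Sum = $1,774,740.
Difference $1,774,750 − $1,774,740 = +$10 applied to Hillcrest Workforce: Hillcrest Workforce becomes $1,019,260.

Upper Housing: $53,640; North Transit: $17,880; Hillcrest Workforce: $1,019,260; Granite Mentoring: $420,220; Lower Wellness: $263,750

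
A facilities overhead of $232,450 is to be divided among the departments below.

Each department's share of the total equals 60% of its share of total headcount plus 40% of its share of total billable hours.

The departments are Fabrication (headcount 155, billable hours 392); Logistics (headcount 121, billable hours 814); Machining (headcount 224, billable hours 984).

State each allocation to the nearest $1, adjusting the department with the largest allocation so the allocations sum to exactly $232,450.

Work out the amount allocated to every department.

Totals — headcount 500, billable hours 2,190.
Blended shares (60% headcount + 40% billable hours): Fabrication 0.2576; Logistics 0.2939; Machining 0.4485.
Unrounded shares: Fabrication 59,878.70; Logistics 68,311.43; Machining 104,259.88.
After rounding ($1): Fabrication $59,879; Logistics $68,311; Machining $104,260. Sum = $232,450.
Sum already equals the total — no adjustment.

Fabrication: $59,879; Logistics: $68,311; Machining: $104,260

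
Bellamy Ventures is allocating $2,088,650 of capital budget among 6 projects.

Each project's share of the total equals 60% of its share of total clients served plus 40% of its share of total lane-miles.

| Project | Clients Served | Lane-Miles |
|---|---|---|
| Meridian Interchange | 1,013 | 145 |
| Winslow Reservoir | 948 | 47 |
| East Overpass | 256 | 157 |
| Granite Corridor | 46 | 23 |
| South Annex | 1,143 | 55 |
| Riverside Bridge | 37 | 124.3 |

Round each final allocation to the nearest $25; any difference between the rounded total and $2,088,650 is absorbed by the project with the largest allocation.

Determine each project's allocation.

Totals — clients served 3,443, lane-miles 551.3.
Blended shares (60% clients served + 40% lane-miles): Meridian Interchange 0.2817; Winslow Reservoir 0.1993; East Overpass 0.1585; Granite Corridor 0.0247; South Annex 0.2391; Riverside Bridge 0.0966.
Pro-rata amounts: Meridian Interchange 588,452.01; Winslow Reservoir 416,280.43; East Overpass 331,102.88; Granite Corridor 51,598.21; South Annex 499,380.41; Riverside Bridge 201,836.06.
At nearest $25: Meridian Interchange $588,450; Winslow Reservoir $416,275; East Overpass $331,100; Granite Corridor $51,600; South Annex $499,375; Riverside Bridge $201,825. Sum = $2,088,625.
Difference $2,088,650 − $2,088,625 = +$25 applied to largest allocation (Meridian Interchange): Meridian Interchange becomes $588,475.

Meridian Interchange: $588,475 · Winslow Reservoir: $416,275 · East Overpass: $331,100 · Granite Corridor: $51,600 · South Annex: $499,375 · Riverside Bridge: $201,825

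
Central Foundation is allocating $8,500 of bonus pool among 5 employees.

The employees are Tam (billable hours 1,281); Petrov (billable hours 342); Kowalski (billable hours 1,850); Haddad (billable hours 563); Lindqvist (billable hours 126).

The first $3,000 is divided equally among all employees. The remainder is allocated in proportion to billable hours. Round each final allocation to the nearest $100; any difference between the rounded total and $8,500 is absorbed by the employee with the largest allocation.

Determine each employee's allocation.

$3,000 shared equally gives $600 per employee.
Remainder $5,500 by billable hours (total 4,162): Tam 1,692.82 → $1,700; Petrov 451.95 → $500; Kowalski 2,444.74 → $2,400; Haddad 743.99 → $700; Lindqvist 166.51 → $200.
Totals: Tam $600 + $1,700 = $2,300; Petrov $600 + $500 = $1,100; Kowalski $600 + $2,400 = $3,000; Haddad $600 + $700 = $1,300; Lindqvist $600 + $200 = $800.

Tam: $2,300; Petrov: $1,100; Kowalski: $3,000; Haddad: $1,300; Lindqvist: $800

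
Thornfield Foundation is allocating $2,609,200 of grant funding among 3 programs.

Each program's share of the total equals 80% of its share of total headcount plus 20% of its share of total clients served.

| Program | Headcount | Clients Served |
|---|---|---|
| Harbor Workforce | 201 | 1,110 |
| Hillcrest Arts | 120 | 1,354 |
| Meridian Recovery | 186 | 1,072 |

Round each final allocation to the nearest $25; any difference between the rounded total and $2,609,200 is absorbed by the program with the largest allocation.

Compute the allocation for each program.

Harbor Workforce: $991,350 · Hillcrest Arts: $693,875 · Meridian Recovery: $923,975

Headcount total 507; clients served total 3,536.
Composite weights (80% headcount + 20% clients served): Harbor Workforce 0.3799; Hillcrest Arts 0.2659; Meridian Recovery 0.3541.
Proportional shares: Harbor Workforce 991,346.15; Hillcrest Arts 693,871.92; Meridian Recovery 923,981.93.
At nearest $25: Harbor Workforce $991,350; Hillcrest Arts $693,875; Meridian Recovery $923,975. Sum = $2,609,200.
Sum already equals the total — no adjustment.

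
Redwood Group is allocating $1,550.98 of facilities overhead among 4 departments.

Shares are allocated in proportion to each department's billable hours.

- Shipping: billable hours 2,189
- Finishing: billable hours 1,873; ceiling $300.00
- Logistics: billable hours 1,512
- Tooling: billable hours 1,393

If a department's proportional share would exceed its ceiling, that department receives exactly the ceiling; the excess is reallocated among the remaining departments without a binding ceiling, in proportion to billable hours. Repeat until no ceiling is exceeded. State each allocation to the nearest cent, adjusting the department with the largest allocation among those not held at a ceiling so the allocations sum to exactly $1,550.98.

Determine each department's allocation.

Shipping: $537.57 · Finishing: $300.00 · Logistics: $371.32 · Tooling: $342.09

Combined billable hours = 6,967.
Pro-rata shares before constraints: Shipping 487.3109; Finishing 416.9636; Logistics 336.5985; Tooling 310.1070.
Held at cap: Finishing ($300.00); balance $1,250.98 reallocated over remaining billable hours 5,094.
Remaining shares: Shipping 537.5727 → $537.57; Logistics 371.3156 → $371.32; Tooling 342.0917 → $342.09.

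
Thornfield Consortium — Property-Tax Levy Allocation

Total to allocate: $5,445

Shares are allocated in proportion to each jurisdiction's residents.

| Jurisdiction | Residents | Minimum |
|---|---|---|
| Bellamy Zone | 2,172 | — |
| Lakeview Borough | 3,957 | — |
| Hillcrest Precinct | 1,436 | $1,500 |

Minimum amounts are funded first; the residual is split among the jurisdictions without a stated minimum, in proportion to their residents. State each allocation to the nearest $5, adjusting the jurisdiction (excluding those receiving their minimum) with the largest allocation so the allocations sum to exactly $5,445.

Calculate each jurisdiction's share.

Bellamy Zone: $1,400; Lakeview Borough: $2,545; Hillcrest Precinct: $1,500

Guaranteed amounts: Hillcrest Precinct $1,500. Residual $3,945.
Residual split over remaining residents 6,129: Bellamy Zone 1,398.03 → $1,400; Lakeview Borough 2,546.97 → $2,545.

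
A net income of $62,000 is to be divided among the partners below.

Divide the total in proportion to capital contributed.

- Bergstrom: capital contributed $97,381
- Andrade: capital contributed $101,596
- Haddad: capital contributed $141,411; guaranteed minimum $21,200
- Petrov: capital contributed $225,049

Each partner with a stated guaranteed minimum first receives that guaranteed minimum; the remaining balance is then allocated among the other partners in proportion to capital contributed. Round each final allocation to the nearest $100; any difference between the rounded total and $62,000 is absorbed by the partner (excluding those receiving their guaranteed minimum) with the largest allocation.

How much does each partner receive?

Guaranteed amounts: Haddad $21,200. Balance $40,800.
Balance split over remaining capital contributed 424,026: Bergstrom 9,370.05 → $9,400; Andrade 9,775.62 → $9,800; Petrov 21,654.33 → $21,700.
Rounding difference −$100 applied to Petrov → $21,600.

Bergstrom: $9,400; Andrade: $9,800; Haddad: $21,200; Petrov: $21,600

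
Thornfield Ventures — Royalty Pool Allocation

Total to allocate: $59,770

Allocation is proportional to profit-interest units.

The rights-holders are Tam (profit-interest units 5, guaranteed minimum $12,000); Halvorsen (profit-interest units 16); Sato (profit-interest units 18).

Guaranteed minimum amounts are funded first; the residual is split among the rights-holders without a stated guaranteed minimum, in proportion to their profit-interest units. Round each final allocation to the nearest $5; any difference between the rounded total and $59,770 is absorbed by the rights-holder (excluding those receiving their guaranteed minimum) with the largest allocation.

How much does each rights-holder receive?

Minimums first: Tam $12,000. Residual $47,770.
Residual split over remaining profit-interest units 34: Halvorsen 22,480.00 → $22,480; Sato 25,290.00 → $25,290.

Tam: $12,000 · Halvorsen: $22,480 · Sato: $25,290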